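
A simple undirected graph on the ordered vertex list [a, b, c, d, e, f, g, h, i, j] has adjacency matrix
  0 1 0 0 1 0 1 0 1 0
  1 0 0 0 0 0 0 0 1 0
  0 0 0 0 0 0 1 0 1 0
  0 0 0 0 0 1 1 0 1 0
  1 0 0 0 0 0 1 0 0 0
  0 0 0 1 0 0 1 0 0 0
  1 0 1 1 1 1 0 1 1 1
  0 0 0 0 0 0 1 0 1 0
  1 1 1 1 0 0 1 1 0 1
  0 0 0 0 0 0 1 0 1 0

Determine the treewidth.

2

A width-2 tree decomposition is:
Bags: B1 = {a, g, i}  B2 = {g, h, i}  B3 = {d, g, i}  B4 = {d, f, g}  B5 = {g, i, j}  B6 = {a, e, g}  B7 = {c, g, i}  B8 = {a, b, i}
Tree: B1–B2, B1–B3, B3–B4, B1–B5, B1–B6, B5–B7, B1–B8
The largest bag has 3 vertices, giving width 2; this decomposition certifies tw(G) ≤ 2. Conversely, {a, e, g} is a clique of size 3, and the vertices of any clique must share a bag in every tree decomposition; so some bag has ≥ 3 vertices and tw(G) ≥ 2. The upper and lower bounds meet at 2, so that is the treewidth.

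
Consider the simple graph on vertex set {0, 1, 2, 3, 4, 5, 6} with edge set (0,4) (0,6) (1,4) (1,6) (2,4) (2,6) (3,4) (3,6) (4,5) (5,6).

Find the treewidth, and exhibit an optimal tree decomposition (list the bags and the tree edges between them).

Treewidth 2.
Bags: B1 = {4, 5, 6}  B2 = {0, 4, 6}  B3 = {3, 4, 6}  B4 = {1, 4, 6}  B5 = {2, 4, 6}
Tree: B1–B2, B2–B3, B3–B4, B4–B5

Each bag holds 3 vertices, so the decomposition has width 2, which upper-bounds the treewidth. The edges 6–5–4–0–6 form a cycle, so G is not a tree and its treewidth is at least 2. Hence tw(G) = 2 exactly.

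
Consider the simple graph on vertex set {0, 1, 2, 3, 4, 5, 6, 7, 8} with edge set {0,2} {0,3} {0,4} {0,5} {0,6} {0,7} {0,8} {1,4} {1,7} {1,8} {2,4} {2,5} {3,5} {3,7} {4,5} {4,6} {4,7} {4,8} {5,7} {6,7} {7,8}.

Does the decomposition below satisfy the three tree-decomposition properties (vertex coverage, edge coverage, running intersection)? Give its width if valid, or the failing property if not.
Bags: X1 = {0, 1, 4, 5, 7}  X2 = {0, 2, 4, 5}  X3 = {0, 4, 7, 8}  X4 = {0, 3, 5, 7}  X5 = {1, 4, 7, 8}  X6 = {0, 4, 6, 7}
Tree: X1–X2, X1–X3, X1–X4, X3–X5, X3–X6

A tree decomposition must satisfy three properties: every vertex lies in some bag; for every edge, both endpoints lie together in some bag; and for every vertex, the bags containing it form a connected subtree. Here bags containing vertex 1 are not connected in the tree, so the decomposition is invalid.

No — bags containing vertex 1 are not connected in the tree.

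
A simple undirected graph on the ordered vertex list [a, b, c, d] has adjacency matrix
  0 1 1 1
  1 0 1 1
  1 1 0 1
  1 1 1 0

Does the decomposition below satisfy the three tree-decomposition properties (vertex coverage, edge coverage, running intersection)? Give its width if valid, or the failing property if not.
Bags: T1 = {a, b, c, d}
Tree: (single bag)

Vertex coverage: the bags together contain {a, b, c, d}, the full vertex set. Edge coverage: each edge of G has both endpoints in at least one bag. Running intersection: for every vertex, the bags containing it form a connected subtree. All three properties hold, so this is a valid tree decomposition of width max|bag| − 1 = 3, and hence tw(G) ≤ 3.

Yes; width 3.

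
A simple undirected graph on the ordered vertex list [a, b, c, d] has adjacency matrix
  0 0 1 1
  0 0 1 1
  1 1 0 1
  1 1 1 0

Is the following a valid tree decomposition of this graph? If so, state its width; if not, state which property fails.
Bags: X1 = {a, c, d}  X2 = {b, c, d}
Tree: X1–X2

Checking the three conditions: (i) the bags cover all of {a, b, c, d}; (ii) for each edge, some bag contains both endpoints; (iii) the bags containing any fixed vertex form a subtree. All hold, so the decomposition is valid with width 3 − 1 = 2.

Yes; width 2.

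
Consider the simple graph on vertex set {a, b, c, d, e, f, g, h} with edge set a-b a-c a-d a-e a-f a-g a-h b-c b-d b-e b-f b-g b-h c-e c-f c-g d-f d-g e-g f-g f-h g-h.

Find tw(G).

A width-4 tree decomposition is:
Bags: B1 = {a, b, c, f, g}  B2 = {a, b, f, g, h}  B3 = {a, b, c, e, g}  B4 = {a, b, d, f, g}
Tree: B1–B2, B1–B3, B1–B4
Each bag holds 5 vertices, so the decomposition has width 4, which upper-bounds the treewidth. Conversely, {a, b, c, e, g} is a clique of size 5, and the vertices of any clique must share a bag in every tree decomposition; so some bag has ≥ 5 vertices and tw(G) ≥ 4. Hence tw(G) = 4 exactly.

4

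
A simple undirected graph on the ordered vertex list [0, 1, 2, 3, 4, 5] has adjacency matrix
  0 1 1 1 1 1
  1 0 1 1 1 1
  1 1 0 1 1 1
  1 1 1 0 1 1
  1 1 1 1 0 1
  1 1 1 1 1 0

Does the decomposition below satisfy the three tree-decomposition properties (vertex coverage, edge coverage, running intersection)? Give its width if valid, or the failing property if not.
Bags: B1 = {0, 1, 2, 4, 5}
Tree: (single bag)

No — vertex 3 appears in no bag.

A tree decomposition must satisfy three properties: every vertex lies in some bag; for every edge, both endpoints lie together in some bag; and for every vertex, the bags containing it form a connected subtree. Here vertex 3 appears in no bag, so the decomposition is invalid.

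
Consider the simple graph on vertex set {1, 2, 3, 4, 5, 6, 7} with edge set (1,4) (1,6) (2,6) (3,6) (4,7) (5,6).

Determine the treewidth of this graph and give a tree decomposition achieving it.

Treewidth 1.
Bags: B1 = {3, 6}  B2 = {1, 6}  B3 = {1, 4}  B4 = {2, 6}  B5 = {5, 6}  B6 = {4, 7}
Tree: B1–B2, B2–B3, B1–B4, B2–B5, B3–B6

The largest bag has 2 vertices, giving width 1; this decomposition certifies tw(G) ≤ 1. G has an edge, so its treewidth is at least 1. Therefore the treewidth is 1.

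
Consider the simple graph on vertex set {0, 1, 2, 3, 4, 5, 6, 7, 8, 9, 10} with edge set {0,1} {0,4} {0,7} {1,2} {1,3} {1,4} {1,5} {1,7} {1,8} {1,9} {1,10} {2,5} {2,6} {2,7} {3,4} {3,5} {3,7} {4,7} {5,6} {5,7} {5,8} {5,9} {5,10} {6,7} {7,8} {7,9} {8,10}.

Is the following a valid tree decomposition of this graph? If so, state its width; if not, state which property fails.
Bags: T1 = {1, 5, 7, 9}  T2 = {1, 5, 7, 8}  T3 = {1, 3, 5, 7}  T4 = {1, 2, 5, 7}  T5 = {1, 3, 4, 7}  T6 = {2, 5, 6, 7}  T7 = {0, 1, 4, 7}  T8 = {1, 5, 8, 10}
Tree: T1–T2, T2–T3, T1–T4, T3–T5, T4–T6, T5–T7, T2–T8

Yes; width 3.

Checking the three conditions: (i) the bags cover all of {0, 1, 2, 3, 4, 5, 6, 7, 8, 9, 10}; (ii) for each edge, some bag contains both endpoints; (iii) the bags containing any fixed vertex form a subtree. All hold, so the decomposition is valid with width 4 − 1 = 3.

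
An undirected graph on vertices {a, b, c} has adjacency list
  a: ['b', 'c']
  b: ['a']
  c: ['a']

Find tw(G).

A width-1 tree decomposition is:
Bags: B1 = {a, b}  B2 = {a, c}
Tree: B1–B2
The largest bag has 2 vertices, giving width 1; this decomposition certifies tw(G) ≤ 1. Any graph with an edge has treewidth ≥ 1, and G has the edge a–b. Combining the bounds, tw(G) = 1.

1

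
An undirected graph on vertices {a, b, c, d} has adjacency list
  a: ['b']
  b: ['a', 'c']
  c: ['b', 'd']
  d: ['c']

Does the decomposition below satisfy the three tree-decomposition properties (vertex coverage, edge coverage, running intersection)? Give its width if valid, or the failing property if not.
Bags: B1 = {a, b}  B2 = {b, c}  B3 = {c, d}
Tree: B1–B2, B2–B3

Every vertex of G appears in some bag (union = {a, b, c, d}); every edge is covered by a bag; and for each vertex v the set of bags containing v is connected in the bag tree. The decomposition is therefore valid. The largest bag has 2 vertices, so the width is 1.

Yes; width 1.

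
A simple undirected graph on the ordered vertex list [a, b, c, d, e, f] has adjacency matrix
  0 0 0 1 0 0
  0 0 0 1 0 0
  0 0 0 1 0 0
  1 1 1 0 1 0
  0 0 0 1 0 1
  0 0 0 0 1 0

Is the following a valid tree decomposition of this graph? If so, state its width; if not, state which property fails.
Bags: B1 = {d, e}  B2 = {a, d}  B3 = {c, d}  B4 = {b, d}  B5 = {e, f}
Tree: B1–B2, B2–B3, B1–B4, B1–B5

Yes; width 1.

Vertex coverage: the bags together contain {a, b, c, d, e, f}, the full vertex set. Edge coverage: each edge of G has both endpoints in at least one bag. Running intersection: for every vertex, the bags containing it form a connected subtree. All three properties hold, so this is a valid tree decomposition of width max|bag| − 1 = 1, and hence tw(G) ≤ 1.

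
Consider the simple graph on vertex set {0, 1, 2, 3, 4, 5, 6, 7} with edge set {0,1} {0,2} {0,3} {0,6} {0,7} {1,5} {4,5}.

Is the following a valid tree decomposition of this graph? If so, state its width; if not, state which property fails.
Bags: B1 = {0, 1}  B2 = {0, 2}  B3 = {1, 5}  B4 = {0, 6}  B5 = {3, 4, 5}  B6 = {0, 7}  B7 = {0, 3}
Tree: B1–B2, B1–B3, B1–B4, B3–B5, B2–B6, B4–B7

No — bags containing vertex 3 are not connected in the tree.

A tree decomposition must satisfy three properties: every vertex lies in some bag; for every edge, both endpoints lie together in some bag; and for every vertex, the bags containing it form a connected subtree. Here bags containing vertex 3 are not connected in the tree, so the decomposition is invalid.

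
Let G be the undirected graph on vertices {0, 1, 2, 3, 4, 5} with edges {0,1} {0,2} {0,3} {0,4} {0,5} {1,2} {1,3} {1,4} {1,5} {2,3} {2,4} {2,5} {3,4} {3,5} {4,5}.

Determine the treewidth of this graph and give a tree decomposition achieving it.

Treewidth 5.
Bags: B1 = {0, 1, 2, 3, 4, 5}
Tree: (single bag)

With just one bag of size 6, the width is 6 − 1 = 5, so tw(G) ≤ 5. On the other hand G contains the 6-clique {0, 1, 2, 3, 4, 5}. A clique must lie in a single bag of any decomposition, so no decomposition can have width below 5. Therefore the treewidth is 5.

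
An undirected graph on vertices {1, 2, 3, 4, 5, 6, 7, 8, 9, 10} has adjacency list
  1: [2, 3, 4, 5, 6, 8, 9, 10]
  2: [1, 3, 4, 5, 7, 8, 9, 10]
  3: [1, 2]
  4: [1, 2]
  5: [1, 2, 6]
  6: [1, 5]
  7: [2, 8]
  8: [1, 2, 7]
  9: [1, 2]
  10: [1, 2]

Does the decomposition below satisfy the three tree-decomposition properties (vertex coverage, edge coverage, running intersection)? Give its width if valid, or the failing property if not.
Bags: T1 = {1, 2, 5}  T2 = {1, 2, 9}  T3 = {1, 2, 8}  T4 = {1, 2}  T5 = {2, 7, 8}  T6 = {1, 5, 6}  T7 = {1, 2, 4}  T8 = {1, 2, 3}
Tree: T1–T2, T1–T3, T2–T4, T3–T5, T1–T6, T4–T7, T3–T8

No — vertex 10 appears in no bag.

A tree decomposition must satisfy three properties: every vertex lies in some bag; for every edge, both endpoints lie together in some bag; and for every vertex, the bags containing it form a connected subtree. Here vertex 10 appears in no bag, so the decomposition is invalid.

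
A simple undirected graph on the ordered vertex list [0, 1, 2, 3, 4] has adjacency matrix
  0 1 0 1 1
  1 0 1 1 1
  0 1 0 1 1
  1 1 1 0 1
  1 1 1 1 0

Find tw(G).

A width-3 tree decomposition is:
Bags: B1 = {0, 1, 3, 4}  B2 = {1, 2, 3, 4}
Tree: B1–B2
The largest bag has 4 vertices, giving width 3; this decomposition certifies tw(G) ≤ 3. Conversely, {0, 1, 3, 4} is a clique of size 4, and the vertices of any clique must share a bag in every tree decomposition; so some bag has ≥ 4 vertices and tw(G) ≥ 3. The upper and lower bounds meet at 3, so that is the treewidth.

3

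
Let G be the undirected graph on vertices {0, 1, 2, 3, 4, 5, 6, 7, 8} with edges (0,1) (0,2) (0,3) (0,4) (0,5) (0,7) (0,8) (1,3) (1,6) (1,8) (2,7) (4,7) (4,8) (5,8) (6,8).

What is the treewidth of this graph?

A width-2 tree decomposition is:
Bags: B1 = {0, 4, 8}  B2 = {0, 4, 7}  B3 = {0, 1, 8}  B4 = {1, 6, 8}  B5 = {0, 5, 8}  B6 = {0, 1, 3}  B7 = {0, 2, 7}
Tree: B1–B2, B1–B3, B3–B4, B3–B5, B3–B6, B2–B7
The largest bag has 3 vertices, giving width 2; this decomposition certifies tw(G) ≤ 2. For the lower bound, the 3 vertices {0, 1, 8} are pairwise adjacent, and any tree decomposition puts a clique entirely inside one bag — forcing width ≥ 2. Combining the bounds, tw(G) = 2.

2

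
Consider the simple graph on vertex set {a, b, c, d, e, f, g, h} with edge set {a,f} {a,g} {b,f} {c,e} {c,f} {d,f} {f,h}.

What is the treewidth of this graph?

1

A width-1 tree decomposition is:
Bags: B1 = {d, f}  B2 = {b, f}  B3 = {c, f}  B4 = {a, f}  B5 = {f, h}  B6 = {a, g}  B7 = {c, e}
Tree: B1–B2, B1–B3, B2–B4, B4–B5, B4–B6, B3–B7
The largest bag has 2 vertices, giving width 1; this decomposition certifies tw(G) ≤ 1. G has an edge, so its treewidth is at least 1. Hence tw(G) = 1 exactly.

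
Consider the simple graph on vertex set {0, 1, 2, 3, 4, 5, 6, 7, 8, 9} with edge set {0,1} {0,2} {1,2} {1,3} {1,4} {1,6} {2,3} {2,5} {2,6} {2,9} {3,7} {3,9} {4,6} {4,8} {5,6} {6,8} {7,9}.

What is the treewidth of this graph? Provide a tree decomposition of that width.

Treewidth 2.
One optimal decomposition is:
Bags: B1 = {2, 5, 6}  B2 = {1, 2, 6}  B3 = {0, 1, 2}  B4 = {1, 2, 3}  B5 = {1, 4, 6}  B6 = {4, 6, 8}  B7 = {2, 3, 9}  B8 = {3, 7, 9}
Tree: B1–B2, B2–B3, B2–B4, B2–B5, B5–B6, B4–B7, B7–B8

Every bag has size at most 3, so the width is 3 − 1 = 2 and tw(G) ≤ 2. Conversely, {4, 6, 8} is a clique of size 3, and the vertices of any clique must share a bag in every tree decomposition; so some bag has ≥ 3 vertices and tw(G) ≥ 2. Hence tw(G) = 2 exactly.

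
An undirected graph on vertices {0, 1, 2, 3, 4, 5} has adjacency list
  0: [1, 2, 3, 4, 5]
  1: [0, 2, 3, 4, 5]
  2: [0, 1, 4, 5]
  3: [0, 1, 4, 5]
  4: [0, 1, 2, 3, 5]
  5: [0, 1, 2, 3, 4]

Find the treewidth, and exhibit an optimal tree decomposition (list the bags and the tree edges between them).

The largest bag has 5 vertices, giving width 4; this decomposition certifies tw(G) ≤ 4. Conversely, {0, 1, 2, 4, 5} is a clique of size 5, and the vertices of any clique must share a bag in every tree decomposition; so some bag has ≥ 5 vertices and tw(G) ≥ 4. The upper and lower bounds meet at 4, so that is the treewidth.

Treewidth 4.
One optimal decomposition is:
Bags: B1 = {0, 1, 2, 4, 5}  B2 = {0, 1, 3, 4, 5}
Tree: B1–B2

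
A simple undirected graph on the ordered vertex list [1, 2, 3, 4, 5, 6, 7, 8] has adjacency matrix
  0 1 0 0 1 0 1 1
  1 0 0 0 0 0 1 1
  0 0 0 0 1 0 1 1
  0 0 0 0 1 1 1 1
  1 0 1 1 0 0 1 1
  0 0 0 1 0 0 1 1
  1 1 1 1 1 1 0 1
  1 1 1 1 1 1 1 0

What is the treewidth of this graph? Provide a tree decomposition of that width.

Treewidth 3.
One optimal decomposition is:
Bags: B1 = {3, 5, 7, 8}  B2 = {1, 5, 7, 8}  B3 = {1, 2, 7, 8}  B4 = {4, 5, 7, 8}  B5 = {4, 6, 7, 8}
Tree: B1–B2, B2–B3, B1–B4, B4–B5

Every bag has size at most 4, so the width is 4 − 1 = 3 and tw(G) ≤ 3. Conversely, {1, 2, 7, 8} is a clique of size 4, and the vertices of any clique must share a bag in every tree decomposition; so some bag has ≥ 4 vertices and tw(G) ≥ 3. The upper and lower bounds meet at 3, so that is the treewidth.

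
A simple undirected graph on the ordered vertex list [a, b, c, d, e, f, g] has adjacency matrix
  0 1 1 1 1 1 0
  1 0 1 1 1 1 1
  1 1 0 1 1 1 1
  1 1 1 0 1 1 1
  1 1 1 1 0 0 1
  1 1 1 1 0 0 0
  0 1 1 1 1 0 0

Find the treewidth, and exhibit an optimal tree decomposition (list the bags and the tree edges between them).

Every bag has size at most 5, so the width is 5 − 1 = 4 and tw(G) ≤ 4. Conversely, {b, c, d, e, g} is a clique of size 5, and the vertices of any clique must share a bag in every tree decomposition; so some bag has ≥ 5 vertices and tw(G) ≥ 4. Hence tw(G) = 4 exactly.

Treewidth 4.
One such decomposition:
Bags: B1 = {a, b, c, d, e}  B2 = {b, c, d, e, g}  B3 = {a, b, c, d, f}
Tree: B1–B2, B1–B3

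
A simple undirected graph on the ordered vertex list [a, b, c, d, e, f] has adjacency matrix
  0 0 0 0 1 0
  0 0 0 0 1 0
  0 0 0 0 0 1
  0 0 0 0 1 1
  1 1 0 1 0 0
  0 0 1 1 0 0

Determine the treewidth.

A width-1 tree decomposition is:
Bags: B1 = {d, e}  B2 = {b, e}  B3 = {d, f}  B4 = {a, e}  B5 = {c, f}
Tree: B1–B2, B1–B3, B1–B4, B3–B5
Each bag holds 2 vertices, so the decomposition has width 1, which upper-bounds the treewidth. G has an edge, so its treewidth is at least 1. The upper and lower bounds meet at 1, so that is the treewidth.

1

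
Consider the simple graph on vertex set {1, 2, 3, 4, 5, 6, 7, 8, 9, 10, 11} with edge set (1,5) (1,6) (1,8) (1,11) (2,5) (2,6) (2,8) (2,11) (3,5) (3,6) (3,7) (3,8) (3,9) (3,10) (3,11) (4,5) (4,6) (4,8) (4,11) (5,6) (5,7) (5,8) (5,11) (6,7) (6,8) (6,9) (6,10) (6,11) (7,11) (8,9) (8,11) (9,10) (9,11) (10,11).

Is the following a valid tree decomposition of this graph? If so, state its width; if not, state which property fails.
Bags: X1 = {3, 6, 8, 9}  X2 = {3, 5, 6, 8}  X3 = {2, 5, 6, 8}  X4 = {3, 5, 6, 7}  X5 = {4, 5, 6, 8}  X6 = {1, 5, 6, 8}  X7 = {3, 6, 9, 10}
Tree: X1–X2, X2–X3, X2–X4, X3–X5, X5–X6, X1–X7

A tree decomposition must satisfy three properties: every vertex lies in some bag; for every edge, both endpoints lie together in some bag; and for every vertex, the bags containing it form a connected subtree. Here vertex 11 appears in no bag, so the decomposition is invalid.

No — vertex 11 appears in no bag.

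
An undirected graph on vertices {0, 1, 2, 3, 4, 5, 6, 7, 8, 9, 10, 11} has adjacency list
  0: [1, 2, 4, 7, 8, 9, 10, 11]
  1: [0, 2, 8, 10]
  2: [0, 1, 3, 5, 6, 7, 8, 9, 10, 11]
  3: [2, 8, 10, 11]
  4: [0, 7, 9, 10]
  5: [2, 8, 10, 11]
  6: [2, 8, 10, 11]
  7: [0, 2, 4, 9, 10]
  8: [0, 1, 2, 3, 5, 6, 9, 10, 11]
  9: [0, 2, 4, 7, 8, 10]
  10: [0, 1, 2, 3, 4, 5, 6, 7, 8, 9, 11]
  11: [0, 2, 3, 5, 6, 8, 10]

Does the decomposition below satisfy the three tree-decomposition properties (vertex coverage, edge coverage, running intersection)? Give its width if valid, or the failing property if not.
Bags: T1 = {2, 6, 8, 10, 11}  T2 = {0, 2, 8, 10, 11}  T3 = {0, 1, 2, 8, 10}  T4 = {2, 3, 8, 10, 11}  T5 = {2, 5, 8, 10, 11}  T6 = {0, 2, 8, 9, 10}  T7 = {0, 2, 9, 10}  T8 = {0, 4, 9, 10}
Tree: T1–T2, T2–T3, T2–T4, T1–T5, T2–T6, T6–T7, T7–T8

No — vertex 7 appears in no bag.

A tree decomposition must satisfy three properties: every vertex lies in some bag; for every edge, both endpoints lie together in some bag; and for every vertex, the bags containing it form a connected subtree. Here vertex 7 appears in no bag, so the decomposition is invalid.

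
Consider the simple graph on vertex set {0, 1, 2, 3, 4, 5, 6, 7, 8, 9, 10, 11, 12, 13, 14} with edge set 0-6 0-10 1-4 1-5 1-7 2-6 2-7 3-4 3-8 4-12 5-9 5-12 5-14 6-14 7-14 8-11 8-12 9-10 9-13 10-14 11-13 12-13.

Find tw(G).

3

A width-3 tree decomposition is:
Bags: B1 = {3, 4, 8, 11}  B2 = {4, 8, 11, 12}  B3 = {4, 11, 12, 13}  B4 = {1, 4, 12, 13}  B5 = {1, 5, 12, 13}  B6 = {1, 5, 9, 13}  B7 = {1, 5, 7, 9}  B8 = {5, 7, 9, 14}  B9 = {7, 9, 10, 14}  B10 = {2, 7, 10, 14}  B11 = {2, 6, 10, 14}  B12 = {0, 2, 6, 10}
Tree: B1–B2, B2–B3, B3–B4, B4–B5, B5–B6, B6–B7, B7–B8, B8–B9, B9–B10, B10–B11, B11–B12
Each bag holds 4 vertices, so the decomposition has width 3, which upper-bounds the treewidth. For the lower bound: the 4 vertex sets {3,8,11}, {4}, {12}, {1,5,9,13} are disjoint, each induces a connected subgraph, and every pair is joined by at least one edge of G. Contracting each set to a single vertex therefore yields K_{4} as a minor, and since treewidth is minor-monotone, tw(G) ≥ tw(K_{4}) = 3. Hence tw(G) = 3 exactly.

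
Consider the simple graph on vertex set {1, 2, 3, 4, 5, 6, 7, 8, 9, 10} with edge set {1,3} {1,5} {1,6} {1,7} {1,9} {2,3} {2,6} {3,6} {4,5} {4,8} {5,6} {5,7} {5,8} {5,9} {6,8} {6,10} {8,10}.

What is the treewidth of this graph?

A width-2 tree decomposition is:
Bags: B1 = {5, 6, 8}  B2 = {1, 5, 6}  B3 = {1, 3, 6}  B4 = {1, 5, 7}  B5 = {2, 3, 6}  B6 = {6, 8, 10}  B7 = {4, 5, 8}  B8 = {1, 5, 9}
Tree: B1–B2, B2–B3, B2–B4, B3–B5, B1–B6, B1–B7, B4–B8
Each bag holds 3 vertices, so the decomposition has width 2, which upper-bounds the treewidth. On the other hand G contains the 3-clique {6, 8, 10}. A clique must lie in a single bag of any decomposition, so no decomposition can have width below 2. Hence tw(G) = 2 exactly.

2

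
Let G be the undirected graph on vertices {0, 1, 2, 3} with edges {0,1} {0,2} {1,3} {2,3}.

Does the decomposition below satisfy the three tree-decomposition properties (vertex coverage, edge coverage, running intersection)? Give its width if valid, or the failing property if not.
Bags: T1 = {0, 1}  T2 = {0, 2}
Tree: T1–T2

No — vertex 3 appears in no bag.

A tree decomposition must satisfy three properties: every vertex lies in some bag; for every edge, both endpoints lie together in some bag; and for every vertex, the bags containing it form a connected subtree. Here vertex 3 appears in no bag, so the decomposition is invalid.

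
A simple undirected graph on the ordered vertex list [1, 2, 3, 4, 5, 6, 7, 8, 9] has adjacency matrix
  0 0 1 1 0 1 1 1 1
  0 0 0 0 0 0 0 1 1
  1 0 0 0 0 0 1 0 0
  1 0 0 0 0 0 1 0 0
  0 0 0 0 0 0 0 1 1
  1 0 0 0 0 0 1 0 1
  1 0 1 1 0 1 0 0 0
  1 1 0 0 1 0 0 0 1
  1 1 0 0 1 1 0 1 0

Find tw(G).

2

A width-2 tree decomposition is:
Bags: B1 = {1, 6, 7}  B2 = {1, 6, 9}  B3 = {1, 4, 7}  B4 = {1, 3, 7}  B5 = {1, 8, 9}  B6 = {5, 8, 9}  B7 = {2, 8, 9}
Tree: B1–B2, B1–B3, B3–B4, B2–B5, B5–B6, B5–B7
The largest bag has 3 vertices, giving width 2; this decomposition certifies tw(G) ≤ 2. Conversely, {1, 8, 9} is a clique of size 3, and the vertices of any clique must share a bag in every tree decomposition; so some bag has ≥ 3 vertices and tw(G) ≥ 2. Hence tw(G) = 2 exactly.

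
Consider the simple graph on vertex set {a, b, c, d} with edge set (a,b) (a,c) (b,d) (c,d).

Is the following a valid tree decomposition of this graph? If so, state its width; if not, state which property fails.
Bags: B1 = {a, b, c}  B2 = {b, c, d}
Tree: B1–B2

Yes; width 2.

Every vertex of G appears in some bag (union = {a, b, c, d}); every edge is covered by a bag; and for each vertex v the set of bags containing v is connected in the bag tree. The decomposition is therefore valid. The largest bag has 3 vertices, so the width is 2.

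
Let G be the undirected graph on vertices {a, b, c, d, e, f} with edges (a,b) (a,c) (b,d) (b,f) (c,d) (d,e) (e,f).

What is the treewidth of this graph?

2

A width-2 tree decomposition is:
Bags: B1 = {a, c, d}  B2 = {a, b, d}  B3 = {b, d, e}  B4 = {b, e, f}
Tree: B1–B2, B2–B3, B3–B4
Every bag has size at most 3, so the width is 3 − 1 = 2 and tw(G) ≤ 2. For the lower bound, G contains the cycle c–a–b–d–c, so G is not a forest; only forests have treewidth ≤ 1, hence tw(G) ≥ 2. The upper and lower bounds meet at 2, so that is the treewidth.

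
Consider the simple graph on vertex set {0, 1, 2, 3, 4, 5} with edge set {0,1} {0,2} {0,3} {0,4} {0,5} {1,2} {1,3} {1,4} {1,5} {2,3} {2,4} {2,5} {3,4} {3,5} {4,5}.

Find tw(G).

A width-5 tree decomposition is:
Bags: B1 = {0, 1, 2, 3, 4, 5}
Tree: (single bag)
With just one bag of size 6, the width is 6 − 1 = 5, so tw(G) ≤ 5. For the lower bound, the 6 vertices {0, 1, 2, 3, 4, 5} are pairwise adjacent, and any tree decomposition puts a clique entirely inside one bag — forcing width ≥ 5. Therefore the treewidth is 5.

5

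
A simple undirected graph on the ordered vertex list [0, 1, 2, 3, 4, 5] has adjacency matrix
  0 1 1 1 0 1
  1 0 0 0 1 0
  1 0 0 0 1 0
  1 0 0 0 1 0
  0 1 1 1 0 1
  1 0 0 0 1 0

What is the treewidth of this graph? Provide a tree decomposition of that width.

Every bag has size at most 3, so the width is 3 − 1 = 2 and tw(G) ≤ 2. Since 4–1–0–5–4 is a cycle in G, G is not acyclic. Forests are exactly the graphs of treewidth ≤ 1, so tw(G) ≥ 2. The upper and lower bounds meet at 2, so that is the treewidth.

Treewidth 2.
One optimal decomposition is:
Bags: B1 = {0, 1, 4}  B2 = {0, 4, 5}  B3 = {0, 2, 4}  B4 = {0, 3, 4}
Tree: B1–B2, B2–B3, B3–B4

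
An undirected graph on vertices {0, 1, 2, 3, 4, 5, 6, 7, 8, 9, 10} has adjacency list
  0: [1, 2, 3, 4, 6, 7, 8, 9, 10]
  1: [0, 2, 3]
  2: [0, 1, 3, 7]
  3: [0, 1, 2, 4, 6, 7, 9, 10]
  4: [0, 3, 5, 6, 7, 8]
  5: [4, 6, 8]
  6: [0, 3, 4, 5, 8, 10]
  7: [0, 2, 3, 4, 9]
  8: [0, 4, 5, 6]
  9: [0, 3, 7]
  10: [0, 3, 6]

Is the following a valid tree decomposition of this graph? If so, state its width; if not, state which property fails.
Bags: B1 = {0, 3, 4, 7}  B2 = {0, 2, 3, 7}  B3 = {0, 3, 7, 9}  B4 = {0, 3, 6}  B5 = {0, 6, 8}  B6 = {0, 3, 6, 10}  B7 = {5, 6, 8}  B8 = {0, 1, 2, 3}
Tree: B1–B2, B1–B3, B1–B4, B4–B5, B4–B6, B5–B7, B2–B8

No — edge (4,6) lies in no bag.

A tree decomposition must satisfy three properties: every vertex lies in some bag; for every edge, both endpoints lie together in some bag; and for every vertex, the bags containing it form a connected subtree. Here edge (4,6) lies in no bag, so the decomposition is invalid.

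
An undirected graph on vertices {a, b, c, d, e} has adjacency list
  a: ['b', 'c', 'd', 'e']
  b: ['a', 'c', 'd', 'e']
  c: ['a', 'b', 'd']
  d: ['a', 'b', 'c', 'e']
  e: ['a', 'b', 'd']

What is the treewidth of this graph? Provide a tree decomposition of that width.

Treewidth 3.
Bags: B1 = {a, b, c, d}  B2 = {a, b, d, e}
Tree: B1–B2

The largest bag has 4 vertices, giving width 3; this decomposition certifies tw(G) ≤ 3. On the other hand G contains the 4-clique {a, b, d, e}. A clique must lie in a single bag of any decomposition, so no decomposition can have width below 3. Hence tw(G) = 3 exactly.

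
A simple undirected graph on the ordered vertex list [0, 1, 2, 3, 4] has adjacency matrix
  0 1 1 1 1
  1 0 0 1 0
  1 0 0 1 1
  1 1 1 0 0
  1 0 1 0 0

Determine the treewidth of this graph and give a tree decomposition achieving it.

Treewidth 2.
Bags: B1 = {0, 2, 3}  B2 = {0, 2, 4}  B3 = {0, 1, 3}
Tree: B1–B2, B1–B3

Each bag holds 3 vertices, so the decomposition has width 2, which upper-bounds the treewidth. For the lower bound, the 3 vertices {0, 1, 3} are pairwise adjacent, and any tree decomposition puts a clique entirely inside one bag — forcing width ≥ 2. The upper and lower bounds meet at 2, so that is the treewidth.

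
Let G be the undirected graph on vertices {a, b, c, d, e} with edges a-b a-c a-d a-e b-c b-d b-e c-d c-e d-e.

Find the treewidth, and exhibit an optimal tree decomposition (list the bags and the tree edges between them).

With just one bag of size 5, the width is 5 − 1 = 4, so tw(G) ≤ 4. Conversely, {a, b, c, d, e} is a clique of size 5, and the vertices of any clique must share a bag in every tree decomposition; so some bag has ≥ 5 vertices and tw(G) ≥ 4. Therefore the treewidth is 4.

Treewidth 4.
Bags: B1 = {a, b, c, d, e}
Tree: (single bag)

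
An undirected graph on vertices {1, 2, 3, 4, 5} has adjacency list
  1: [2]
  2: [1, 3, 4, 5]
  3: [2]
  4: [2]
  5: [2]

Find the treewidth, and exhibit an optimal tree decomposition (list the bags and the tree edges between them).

Treewidth 1.
One such decomposition:
Bags: B1 = {2, 4}  B2 = {2, 3}  B3 = {1, 2}  B4 = {2, 5}
Tree: B1–B2, B2–B3, B3–B4

Each bag holds 2 vertices, so the decomposition has width 1, which upper-bounds the treewidth. Any graph with an edge has treewidth ≥ 1, and G has the edge 4–2. Combining the bounds, tw(G) = 1.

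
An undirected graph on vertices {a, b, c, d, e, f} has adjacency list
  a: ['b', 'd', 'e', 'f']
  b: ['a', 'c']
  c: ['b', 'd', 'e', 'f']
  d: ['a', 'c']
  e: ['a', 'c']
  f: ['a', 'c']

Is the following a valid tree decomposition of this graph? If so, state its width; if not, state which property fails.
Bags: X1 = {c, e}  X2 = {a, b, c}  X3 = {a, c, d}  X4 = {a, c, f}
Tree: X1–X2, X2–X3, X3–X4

A tree decomposition must satisfy three properties: every vertex lies in some bag; for every edge, both endpoints lie together in some bag; and for every vertex, the bags containing it form a connected subtree. Here edge (a,e) lies in no bag, so the decomposition is invalid.

No — edge (a,e) lies in no bag.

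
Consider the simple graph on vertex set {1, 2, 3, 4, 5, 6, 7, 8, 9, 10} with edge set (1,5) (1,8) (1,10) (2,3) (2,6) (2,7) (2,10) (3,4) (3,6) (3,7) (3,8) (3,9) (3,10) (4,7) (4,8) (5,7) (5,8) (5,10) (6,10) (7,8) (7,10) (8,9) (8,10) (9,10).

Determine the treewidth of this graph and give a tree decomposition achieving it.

The largest bag has 4 vertices, giving width 3; this decomposition certifies tw(G) ≤ 3. On the other hand G contains the 4-clique {1, 5, 8, 10}. A clique must lie in a single bag of any decomposition, so no decomposition can have width below 3. Therefore the treewidth is 3.

Treewidth 3.
One optimal decomposition is:
Bags: B1 = {3, 7, 8, 10}  B2 = {5, 7, 8, 10}  B3 = {2, 3, 7, 10}  B4 = {3, 4, 7, 8}  B5 = {1, 5, 8, 10}  B6 = {2, 3, 6, 10}  B7 = {3, 8, 9, 10}
Tree: B1–B2, B1–B3, B1–B4, B2–B5, B3–B6, B1–B7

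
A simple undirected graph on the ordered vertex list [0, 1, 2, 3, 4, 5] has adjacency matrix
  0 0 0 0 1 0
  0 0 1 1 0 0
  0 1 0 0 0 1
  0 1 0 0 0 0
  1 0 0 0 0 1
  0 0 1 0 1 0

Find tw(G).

A width-1 tree decomposition is:
Bags: B1 = {2, 5}  B2 = {4, 5}  B3 = {1, 2}  B4 = {0, 4}  B5 = {1, 3}
Tree: B1–B2, B1–B3, B2–B4, B3–B5
Each bag holds 2 vertices, so the decomposition has width 1, which upper-bounds the treewidth. G has an edge, so its treewidth is at least 1. Hence tw(G) = 1 exactly.

1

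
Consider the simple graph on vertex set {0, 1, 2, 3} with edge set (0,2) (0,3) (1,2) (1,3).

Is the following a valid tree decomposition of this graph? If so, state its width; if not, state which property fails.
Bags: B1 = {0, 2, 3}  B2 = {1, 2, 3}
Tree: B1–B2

Checking the three conditions: (i) the bags cover all of {0, 1, 2, 3}; (ii) for each edge, some bag contains both endpoints; (iii) the bags containing any fixed vertex form a subtree. All hold, so the decomposition is valid with width 3 − 1 = 2.

Yes; width 2.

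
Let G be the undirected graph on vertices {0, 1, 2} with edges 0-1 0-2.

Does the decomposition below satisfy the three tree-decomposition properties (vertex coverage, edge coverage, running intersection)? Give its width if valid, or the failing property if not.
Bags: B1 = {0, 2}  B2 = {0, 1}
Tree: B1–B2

Checking the three conditions: (i) the bags cover all of {0, 1, 2}; (ii) for each edge, some bag contains both endpoints; (iii) the bags containing any fixed vertex form a subtree. All hold, so the decomposition is valid with width 2 − 1 = 1.

Yes; width 1.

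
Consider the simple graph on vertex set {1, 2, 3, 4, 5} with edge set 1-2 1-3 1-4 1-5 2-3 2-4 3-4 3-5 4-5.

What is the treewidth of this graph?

A width-3 tree decomposition is:
Bags: B1 = {1, 2, 3, 4}  B2 = {1, 3, 4, 5}
Tree: B1–B2
The largest bag has 4 vertices, giving width 3; this decomposition certifies tw(G) ≤ 3. Conversely, {1, 2, 3, 4} is a clique of size 4, and the vertices of any clique must share a bag in every tree decomposition; so some bag has ≥ 4 vertices and tw(G) ≥ 3. Therefore the treewidth is 3.

3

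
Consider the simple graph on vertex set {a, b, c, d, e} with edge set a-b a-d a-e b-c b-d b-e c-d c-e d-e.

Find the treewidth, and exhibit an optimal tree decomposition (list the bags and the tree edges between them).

The largest bag has 4 vertices, giving width 3; this decomposition certifies tw(G) ≤ 3. For the lower bound, the 4 vertices {b, c, d, e} are pairwise adjacent, and any tree decomposition puts a clique entirely inside one bag — forcing width ≥ 3. The upper and lower bounds meet at 3, so that is the treewidth.

Treewidth 3.
One such decomposition:
Bags: B1 = {a, b, d, e}  B2 = {b, c, d, e}
Tree: B1–B2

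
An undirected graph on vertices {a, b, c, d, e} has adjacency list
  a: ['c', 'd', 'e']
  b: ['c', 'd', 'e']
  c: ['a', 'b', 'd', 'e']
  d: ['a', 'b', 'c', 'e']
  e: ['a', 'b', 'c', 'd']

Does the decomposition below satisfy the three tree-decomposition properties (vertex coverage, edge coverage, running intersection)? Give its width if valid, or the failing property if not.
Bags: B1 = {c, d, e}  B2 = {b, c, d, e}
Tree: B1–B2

No — vertex a appears in no bag.

A tree decomposition must satisfy three properties: every vertex lies in some bag; for every edge, both endpoints lie together in some bag; and for every vertex, the bags containing it form a connected subtree. Here vertex a appears in no bag, so the decomposition is invalid.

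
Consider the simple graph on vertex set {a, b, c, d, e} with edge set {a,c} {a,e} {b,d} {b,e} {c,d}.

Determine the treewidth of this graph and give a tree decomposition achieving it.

The largest bag has 3 vertices, giving width 2; this decomposition certifies tw(G) ≤ 2. The edges b–d–c–a–e–b form a cycle, so G is not a tree and its treewidth is at least 2. Combining the bounds, tw(G) = 2.

Treewidth 2.
One optimal decomposition is:
Bags: B1 = {b, c, d}  B2 = {a, b, c}  B3 = {a, b, e}
Tree: B1–B2, B2–B3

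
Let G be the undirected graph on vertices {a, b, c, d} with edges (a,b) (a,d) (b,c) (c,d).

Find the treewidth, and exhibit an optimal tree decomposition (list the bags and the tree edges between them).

Every bag has size at most 3, so the width is 3 − 1 = 2 and tw(G) ≤ 2. Since b–c–d–a–b is a cycle in G, G is not acyclic. Forests are exactly the graphs of treewidth ≤ 1, so tw(G) ≥ 2. Combining the bounds, tw(G) = 2.

Treewidth 2.
One such decomposition:
Bags: B1 = {b, c, d}  B2 = {a, b, d}
Tree: B1–B2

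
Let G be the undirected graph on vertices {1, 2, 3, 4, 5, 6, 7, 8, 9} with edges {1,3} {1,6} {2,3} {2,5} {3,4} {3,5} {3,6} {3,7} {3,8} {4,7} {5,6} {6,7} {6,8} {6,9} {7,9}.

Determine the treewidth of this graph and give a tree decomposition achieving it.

Treewidth 2.
Bags: B1 = {3, 5, 6}  B2 = {3, 6, 7}  B3 = {3, 4, 7}  B4 = {2, 3, 5}  B5 = {3, 6, 8}  B6 = {6, 7, 9}  B7 = {1, 3, 6}
Tree: B1–B2, B2–B3, B1–B4, B1–B5, B2–B6, B1–B7

Each bag holds 3 vertices, so the decomposition has width 2, which upper-bounds the treewidth. Conversely, {6, 7, 9} is a clique of size 3, and the vertices of any clique must share a bag in every tree decomposition; so some bag has ≥ 3 vertices and tw(G) ≥ 2. Hence tw(G) = 2 exactly.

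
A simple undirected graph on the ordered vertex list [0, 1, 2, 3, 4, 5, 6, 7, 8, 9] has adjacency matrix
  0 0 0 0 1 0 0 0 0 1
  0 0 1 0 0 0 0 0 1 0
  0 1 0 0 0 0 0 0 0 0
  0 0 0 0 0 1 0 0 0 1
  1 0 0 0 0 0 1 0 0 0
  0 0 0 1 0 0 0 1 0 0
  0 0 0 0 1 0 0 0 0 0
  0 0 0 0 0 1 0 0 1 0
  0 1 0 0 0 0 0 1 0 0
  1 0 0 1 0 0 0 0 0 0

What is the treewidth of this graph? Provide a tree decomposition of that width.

Each bag holds 2 vertices, so the decomposition has width 1, which upper-bounds the treewidth. G has an edge, so its treewidth is at least 1. Combining the bounds, tw(G) = 1.

Treewidth 1.
One such decomposition:
Bags: B1 = {1, 2}  B2 = {1, 8}  B3 = {7, 8}  B4 = {5, 7}  B5 = {3, 5}  B6 = {3, 9}  B7 = {0, 9}  B8 = {0, 4}  B9 = {4, 6}
Tree: B1–B2, B2–B3, B3–B4, B4–B5, B5–B6, B6–B7, B7–B8, B8–B9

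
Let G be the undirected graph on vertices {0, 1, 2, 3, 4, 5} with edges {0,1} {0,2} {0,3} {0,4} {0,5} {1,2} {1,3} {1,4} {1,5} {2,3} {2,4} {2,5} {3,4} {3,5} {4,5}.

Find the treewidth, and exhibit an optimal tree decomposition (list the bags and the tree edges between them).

With just one bag of size 6, the width is 6 − 1 = 5, so tw(G) ≤ 5. For the lower bound, the 6 vertices {0, 1, 2, 3, 4, 5} are pairwise adjacent, and any tree decomposition puts a clique entirely inside one bag — forcing width ≥ 5. The upper and lower bounds meet at 5, so that is the treewidth.

Treewidth 5.
One optimal decomposition is:
Bags: B1 = {0, 1, 2, 3, 4, 5}
Tree: (single bag)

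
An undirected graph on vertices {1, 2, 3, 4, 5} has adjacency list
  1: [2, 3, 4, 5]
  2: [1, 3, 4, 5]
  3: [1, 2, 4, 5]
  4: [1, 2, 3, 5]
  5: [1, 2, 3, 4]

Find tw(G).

A width-4 tree decomposition is:
Bags: B1 = {1, 2, 3, 4, 5}
Tree: (single bag)
A single bag containing all 5 vertices is trivially a valid decomposition of width 4. Conversely, {1, 2, 3, 4, 5} is a clique of size 5, and the vertices of any clique must share a bag in every tree decomposition; so some bag has ≥ 5 vertices and tw(G) ≥ 4. Combining the bounds, tw(G) = 4.

4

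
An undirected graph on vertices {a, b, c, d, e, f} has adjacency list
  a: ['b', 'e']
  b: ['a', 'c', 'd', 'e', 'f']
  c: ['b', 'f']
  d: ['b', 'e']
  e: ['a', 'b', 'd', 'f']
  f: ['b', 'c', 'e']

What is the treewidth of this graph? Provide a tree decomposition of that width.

Treewidth 2.
One such decomposition:
Bags: B1 = {b, e, f}  B2 = {a, b, e}  B3 = {b, c, f}  B4 = {b, d, e}
Tree: B1–B2, B1–B3, B2–B4

Every bag has size at most 3, so the width is 3 − 1 = 2 and tw(G) ≤ 2. Conversely, {b, d, e} is a clique of size 3, and the vertices of any clique must share a bag in every tree decomposition; so some bag has ≥ 3 vertices and tw(G) ≥ 2. Hence tw(G) = 2 exactly.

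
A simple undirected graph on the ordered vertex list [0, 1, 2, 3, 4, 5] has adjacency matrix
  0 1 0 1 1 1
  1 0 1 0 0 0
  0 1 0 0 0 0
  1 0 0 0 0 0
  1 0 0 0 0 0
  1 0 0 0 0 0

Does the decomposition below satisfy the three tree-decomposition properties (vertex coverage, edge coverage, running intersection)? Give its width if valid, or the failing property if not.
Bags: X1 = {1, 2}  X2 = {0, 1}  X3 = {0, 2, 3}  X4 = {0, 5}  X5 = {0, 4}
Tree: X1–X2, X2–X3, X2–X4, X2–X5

No — bags containing vertex 2 are not connected in the tree.

A tree decomposition must satisfy three properties: every vertex lies in some bag; for every edge, both endpoints lie together in some bag; and for every vertex, the bags containing it form a connected subtree. Here bags containing vertex 2 are not connected in the tree, so the decomposition is invalid.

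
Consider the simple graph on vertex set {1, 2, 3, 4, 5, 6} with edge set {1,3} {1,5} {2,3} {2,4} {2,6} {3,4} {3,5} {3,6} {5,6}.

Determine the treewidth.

A width-2 tree decomposition is:
Bags: B1 = {2, 3, 6}  B2 = {3, 5, 6}  B3 = {1, 3, 5}  B4 = {2, 3, 4}
Tree: B1–B2, B2–B3, B1–B4
Each bag holds 3 vertices, so the decomposition has width 2, which upper-bounds the treewidth. On the other hand G contains the 3-clique {1, 3, 5}. A clique must lie in a single bag of any decomposition, so no decomposition can have width below 2. Hence tw(G) = 2 exactly.

2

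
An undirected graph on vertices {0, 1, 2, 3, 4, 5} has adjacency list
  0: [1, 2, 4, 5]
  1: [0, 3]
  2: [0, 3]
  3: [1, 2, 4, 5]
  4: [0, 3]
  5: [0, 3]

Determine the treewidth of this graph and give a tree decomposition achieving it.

Treewidth 2.
Bags: B1 = {0, 2, 3}  B2 = {0, 1, 3}  B3 = {0, 3, 5}  B4 = {0, 3, 4}
Tree: B1–B2, B2–B3, B3–B4

Every bag has size at most 3, so the width is 3 − 1 = 2 and tw(G) ≤ 2. Since 0–2–3–1–0 is a cycle in G, G is not acyclic. Forests are exactly the graphs of treewidth ≤ 1, so tw(G) ≥ 2. Combining the bounds, tw(G) = 2.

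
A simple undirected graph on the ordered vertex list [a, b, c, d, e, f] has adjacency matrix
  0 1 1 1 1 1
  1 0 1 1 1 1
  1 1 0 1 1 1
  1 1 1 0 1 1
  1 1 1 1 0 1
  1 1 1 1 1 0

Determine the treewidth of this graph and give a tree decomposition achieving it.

Treewidth 5.
One optimal decomposition is:
Bags: B1 = {a, b, c, d, e, f}
Tree: (single bag)

A single bag containing all 6 vertices is trivially a valid decomposition of width 5. On the other hand G contains the 6-clique {a, b, c, d, e, f}. A clique must lie in a single bag of any decomposition, so no decomposition can have width below 5. Combining the bounds, tw(G) = 5.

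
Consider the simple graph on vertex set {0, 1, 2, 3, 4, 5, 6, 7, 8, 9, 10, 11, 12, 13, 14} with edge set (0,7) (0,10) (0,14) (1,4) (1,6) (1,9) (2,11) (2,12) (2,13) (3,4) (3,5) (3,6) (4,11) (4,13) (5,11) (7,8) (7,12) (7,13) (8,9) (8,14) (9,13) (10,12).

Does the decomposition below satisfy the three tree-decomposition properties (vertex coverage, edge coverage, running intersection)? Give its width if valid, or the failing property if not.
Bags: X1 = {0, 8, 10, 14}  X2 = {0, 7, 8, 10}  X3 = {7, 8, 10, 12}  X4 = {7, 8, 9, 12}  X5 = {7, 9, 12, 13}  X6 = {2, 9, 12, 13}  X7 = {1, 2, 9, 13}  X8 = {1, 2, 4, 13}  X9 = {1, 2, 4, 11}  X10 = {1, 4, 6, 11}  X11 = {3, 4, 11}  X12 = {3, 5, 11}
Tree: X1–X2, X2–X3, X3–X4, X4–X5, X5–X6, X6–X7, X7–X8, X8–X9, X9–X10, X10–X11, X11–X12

A tree decomposition must satisfy three properties: every vertex lies in some bag; for every edge, both endpoints lie together in some bag; and for every vertex, the bags containing it form a connected subtree. Here edge (6,3) lies in no bag, so the decomposition is invalid.

No — edge (6,3) lies in no bag.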